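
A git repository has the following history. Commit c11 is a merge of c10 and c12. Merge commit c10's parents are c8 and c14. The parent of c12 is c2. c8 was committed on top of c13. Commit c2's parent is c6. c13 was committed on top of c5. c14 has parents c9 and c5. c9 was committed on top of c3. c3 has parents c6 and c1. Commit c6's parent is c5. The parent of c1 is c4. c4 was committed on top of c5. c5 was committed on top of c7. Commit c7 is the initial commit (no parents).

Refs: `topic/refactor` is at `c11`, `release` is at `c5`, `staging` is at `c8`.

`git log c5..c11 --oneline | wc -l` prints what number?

Reachable from c11: {c1, c10, c11, c12, c13, c14, c2, c3, c4, c5, c6, c7, c8, c9}.
Reachable from c5: {c5, c7}.
In c11's history but not c5's: {c1, c10, c11, c12, c13, c14, c2, c3, c4, c6, c8, c9} — 12 commits.

12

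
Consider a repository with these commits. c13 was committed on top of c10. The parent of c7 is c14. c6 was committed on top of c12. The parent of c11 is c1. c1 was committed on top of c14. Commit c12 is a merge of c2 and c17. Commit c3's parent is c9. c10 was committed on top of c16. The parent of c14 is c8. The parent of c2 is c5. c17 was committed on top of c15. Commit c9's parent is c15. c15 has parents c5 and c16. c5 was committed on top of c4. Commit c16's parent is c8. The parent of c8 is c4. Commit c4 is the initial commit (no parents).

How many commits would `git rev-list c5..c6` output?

7

Reachable from c6: {c12, c15, c16, c17, c2, c4, c5, c6, c8}.
Reachable from c5: {c4, c5}.
In c6's history but not c5's: {c12, c15, c16, c17, c2, c6, c8} — 7 commits.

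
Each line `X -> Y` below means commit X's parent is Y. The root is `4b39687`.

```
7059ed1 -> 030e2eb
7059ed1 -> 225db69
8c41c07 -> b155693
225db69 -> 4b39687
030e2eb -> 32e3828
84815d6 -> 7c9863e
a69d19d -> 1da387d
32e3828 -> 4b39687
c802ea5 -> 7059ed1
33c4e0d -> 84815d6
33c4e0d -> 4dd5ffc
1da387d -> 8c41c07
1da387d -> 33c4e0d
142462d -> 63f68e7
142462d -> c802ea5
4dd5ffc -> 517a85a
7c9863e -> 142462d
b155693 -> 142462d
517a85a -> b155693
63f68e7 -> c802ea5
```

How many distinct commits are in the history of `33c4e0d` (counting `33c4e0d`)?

14

Walking parent pointers from 33c4e0d: reachable set = {030e2eb, 142462d, 225db69, 32e3828, 33c4e0d, 4b39687, 4dd5ffc, 517a85a, 63f68e7, 7059ed1, 7c9863e, 84815d6, b155693, c802ea5}.
That is 14 commits.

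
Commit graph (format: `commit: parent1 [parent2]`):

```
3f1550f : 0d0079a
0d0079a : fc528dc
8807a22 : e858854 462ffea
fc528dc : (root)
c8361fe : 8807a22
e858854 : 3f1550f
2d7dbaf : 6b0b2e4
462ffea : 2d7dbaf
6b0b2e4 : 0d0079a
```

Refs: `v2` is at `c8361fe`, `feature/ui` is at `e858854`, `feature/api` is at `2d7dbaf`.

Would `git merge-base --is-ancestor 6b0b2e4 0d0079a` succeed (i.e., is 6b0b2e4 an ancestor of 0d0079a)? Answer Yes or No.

Ancestors of 0d0079a: {0d0079a, fc528dc}.
6b0b2e4 is not in that set, so it is not an ancestor of 0d0079a.

No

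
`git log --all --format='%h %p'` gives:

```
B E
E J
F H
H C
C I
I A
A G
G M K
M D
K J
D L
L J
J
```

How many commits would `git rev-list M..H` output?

Reachable from H: {A, C, D, G, H, I, J, K, L, M}.
Reachable from M: {D, J, L, M}.
In H's history but not M's: {A, C, G, H, I, K} — 6 commits.

6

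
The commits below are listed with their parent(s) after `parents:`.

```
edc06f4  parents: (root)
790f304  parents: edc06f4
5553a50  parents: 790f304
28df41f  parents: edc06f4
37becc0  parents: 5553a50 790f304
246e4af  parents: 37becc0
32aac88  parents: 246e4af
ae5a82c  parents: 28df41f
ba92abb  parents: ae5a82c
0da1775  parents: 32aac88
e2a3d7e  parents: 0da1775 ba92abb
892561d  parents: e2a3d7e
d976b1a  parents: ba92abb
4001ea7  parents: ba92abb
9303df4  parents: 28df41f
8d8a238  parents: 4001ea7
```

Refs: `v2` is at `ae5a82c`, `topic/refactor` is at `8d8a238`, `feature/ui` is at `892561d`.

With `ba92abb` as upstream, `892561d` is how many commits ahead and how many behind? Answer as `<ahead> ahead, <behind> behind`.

Reachable from 892561d: {0da1775, 246e4af, 28df41f, 32aac88, 37becc0, 5553a50, 790f304, 892561d, ae5a82c, ba92abb, e2a3d7e, edc06f4}.
Reachable from ba92abb: {28df41f, ae5a82c, ba92abb, edc06f4}.
Only in 892561d's history (ahead): {0da1775, 246e4af, 32aac88, 37becc0, 5553a50, 790f304, 892561d, e2a3d7e} — 8.
Only in ba92abb's history (behind): {} — 0.

8 ahead, 0 behind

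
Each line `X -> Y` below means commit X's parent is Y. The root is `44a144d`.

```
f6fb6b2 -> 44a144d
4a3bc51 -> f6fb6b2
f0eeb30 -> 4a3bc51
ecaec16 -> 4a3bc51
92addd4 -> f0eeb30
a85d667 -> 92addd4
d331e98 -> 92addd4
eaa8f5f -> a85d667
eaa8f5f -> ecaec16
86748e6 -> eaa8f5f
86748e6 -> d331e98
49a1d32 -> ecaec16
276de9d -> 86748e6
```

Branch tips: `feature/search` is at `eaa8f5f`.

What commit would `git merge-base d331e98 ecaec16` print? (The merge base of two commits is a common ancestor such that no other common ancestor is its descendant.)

Ancestors of d331e98: {44a144d, 4a3bc51, 92addd4, d331e98, f0eeb30, f6fb6b2}.
Ancestors of ecaec16: {44a144d, 4a3bc51, ecaec16, f6fb6b2}.
Common ancestors: {44a144d, 4a3bc51, f6fb6b2}.
Among these, 4a3bc51 is not an ancestor of any other common ancestor — it is the merge base.

4a3bc51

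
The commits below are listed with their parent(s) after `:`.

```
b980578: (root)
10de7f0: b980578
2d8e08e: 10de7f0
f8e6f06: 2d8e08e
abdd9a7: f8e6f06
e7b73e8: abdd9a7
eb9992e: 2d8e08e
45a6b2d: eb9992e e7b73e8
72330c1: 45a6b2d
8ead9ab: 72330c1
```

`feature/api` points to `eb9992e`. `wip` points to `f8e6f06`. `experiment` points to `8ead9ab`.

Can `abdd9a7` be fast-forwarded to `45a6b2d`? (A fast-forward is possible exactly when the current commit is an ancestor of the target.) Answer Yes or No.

A fast-forward from abdd9a7 to 45a6b2d is possible iff abdd9a7 is an ancestor of 45a6b2d.
Ancestors of 45a6b2d: {10de7f0, 2d8e08e, 45a6b2d, abdd9a7, b980578, e7b73e8, eb9992e, f8e6f06}.
abdd9a7 is among them, so fast-forward is possible.

Yes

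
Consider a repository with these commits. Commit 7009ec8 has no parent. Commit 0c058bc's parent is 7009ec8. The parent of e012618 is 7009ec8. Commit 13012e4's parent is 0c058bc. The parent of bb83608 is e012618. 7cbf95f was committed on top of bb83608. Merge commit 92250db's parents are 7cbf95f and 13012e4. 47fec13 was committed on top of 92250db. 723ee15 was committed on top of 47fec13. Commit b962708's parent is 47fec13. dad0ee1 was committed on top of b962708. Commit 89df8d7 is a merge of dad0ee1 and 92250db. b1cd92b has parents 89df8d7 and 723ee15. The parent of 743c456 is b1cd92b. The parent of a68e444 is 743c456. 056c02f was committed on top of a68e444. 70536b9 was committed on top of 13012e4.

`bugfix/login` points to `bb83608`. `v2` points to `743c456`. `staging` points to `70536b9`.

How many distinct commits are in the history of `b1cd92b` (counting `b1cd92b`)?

Walking parent pointers from b1cd92b: reachable set = {0c058bc, 13012e4, 47fec13, 7009ec8, 723ee15, 7cbf95f, 89df8d7, 92250db, b1cd92b, b962708, bb83608, dad0ee1, e012618}.
That is 13 commits.

13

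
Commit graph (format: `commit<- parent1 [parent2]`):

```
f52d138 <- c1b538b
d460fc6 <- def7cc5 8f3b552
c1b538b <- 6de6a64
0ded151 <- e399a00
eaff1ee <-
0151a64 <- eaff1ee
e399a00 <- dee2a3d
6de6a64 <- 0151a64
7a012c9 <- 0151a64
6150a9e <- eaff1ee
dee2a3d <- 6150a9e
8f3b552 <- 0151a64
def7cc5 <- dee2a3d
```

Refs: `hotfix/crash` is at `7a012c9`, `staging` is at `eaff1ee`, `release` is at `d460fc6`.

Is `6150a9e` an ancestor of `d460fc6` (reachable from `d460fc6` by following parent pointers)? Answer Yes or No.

Yes

Ancestors of d460fc6 (commits reachable by following parents): {0151a64, 6150a9e, 8f3b552, d460fc6, dee2a3d, def7cc5, eaff1ee}.
6150a9e is in that set, so it is an ancestor of d460fc6.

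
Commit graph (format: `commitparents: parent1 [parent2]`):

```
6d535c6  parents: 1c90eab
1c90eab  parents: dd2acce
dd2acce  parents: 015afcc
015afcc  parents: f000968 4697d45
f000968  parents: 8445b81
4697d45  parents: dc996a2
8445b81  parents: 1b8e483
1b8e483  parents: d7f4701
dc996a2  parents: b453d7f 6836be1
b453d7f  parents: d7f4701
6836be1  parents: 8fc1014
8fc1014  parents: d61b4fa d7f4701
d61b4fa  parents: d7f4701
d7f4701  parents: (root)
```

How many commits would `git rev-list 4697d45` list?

7

Walking parent pointers from 4697d45: reachable set = {4697d45, 6836be1, 8fc1014, b453d7f, d61b4fa, d7f4701, dc996a2}.
That is 7 commits.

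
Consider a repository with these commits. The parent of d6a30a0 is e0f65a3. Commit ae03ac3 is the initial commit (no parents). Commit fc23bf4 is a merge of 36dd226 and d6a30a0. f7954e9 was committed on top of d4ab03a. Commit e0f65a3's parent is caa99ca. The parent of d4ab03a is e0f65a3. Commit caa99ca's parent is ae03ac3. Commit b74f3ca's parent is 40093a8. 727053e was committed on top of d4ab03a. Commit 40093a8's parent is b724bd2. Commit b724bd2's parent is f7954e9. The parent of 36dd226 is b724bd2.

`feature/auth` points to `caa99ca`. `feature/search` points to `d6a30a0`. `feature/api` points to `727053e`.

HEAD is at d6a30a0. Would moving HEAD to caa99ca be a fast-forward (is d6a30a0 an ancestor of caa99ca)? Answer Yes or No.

No

A fast-forward from d6a30a0 to caa99ca is possible iff d6a30a0 is an ancestor of caa99ca.
Ancestors of caa99ca: {ae03ac3, caa99ca}.
d6a30a0 is not among them, so fast-forward is not possible.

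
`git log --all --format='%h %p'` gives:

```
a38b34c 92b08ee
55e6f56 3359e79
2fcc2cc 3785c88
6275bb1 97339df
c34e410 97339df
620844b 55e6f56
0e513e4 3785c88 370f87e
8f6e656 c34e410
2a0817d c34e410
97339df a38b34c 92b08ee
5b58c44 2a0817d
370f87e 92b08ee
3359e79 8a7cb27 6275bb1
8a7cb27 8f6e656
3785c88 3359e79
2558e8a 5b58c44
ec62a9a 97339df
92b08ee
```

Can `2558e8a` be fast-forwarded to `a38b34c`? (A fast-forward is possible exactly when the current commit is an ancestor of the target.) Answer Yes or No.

A fast-forward from 2558e8a to a38b34c is possible iff 2558e8a is an ancestor of a38b34c.
Ancestors of a38b34c: {92b08ee, a38b34c}.
2558e8a is not among them, so fast-forward is not possible.

No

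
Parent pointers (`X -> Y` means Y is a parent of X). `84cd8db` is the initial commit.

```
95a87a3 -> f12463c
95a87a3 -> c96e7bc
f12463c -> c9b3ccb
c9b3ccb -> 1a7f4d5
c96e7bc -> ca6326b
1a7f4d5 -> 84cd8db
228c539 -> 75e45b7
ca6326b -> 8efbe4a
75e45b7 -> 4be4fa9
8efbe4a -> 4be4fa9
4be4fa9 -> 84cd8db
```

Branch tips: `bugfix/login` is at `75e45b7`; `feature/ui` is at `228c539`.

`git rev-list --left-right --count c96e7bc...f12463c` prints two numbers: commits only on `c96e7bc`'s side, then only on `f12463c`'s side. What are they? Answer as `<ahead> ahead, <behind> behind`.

Reachable from c96e7bc: {4be4fa9, 84cd8db, 8efbe4a, c96e7bc, ca6326b}.
Reachable from f12463c: {1a7f4d5, 84cd8db, c9b3ccb, f12463c}.
Only in c96e7bc's history (ahead): {4be4fa9, 8efbe4a, c96e7bc, ca6326b} — 4.
Only in f12463c's history (behind): {1a7f4d5, c9b3ccb, f12463c} — 3.

4 ahead, 3 behind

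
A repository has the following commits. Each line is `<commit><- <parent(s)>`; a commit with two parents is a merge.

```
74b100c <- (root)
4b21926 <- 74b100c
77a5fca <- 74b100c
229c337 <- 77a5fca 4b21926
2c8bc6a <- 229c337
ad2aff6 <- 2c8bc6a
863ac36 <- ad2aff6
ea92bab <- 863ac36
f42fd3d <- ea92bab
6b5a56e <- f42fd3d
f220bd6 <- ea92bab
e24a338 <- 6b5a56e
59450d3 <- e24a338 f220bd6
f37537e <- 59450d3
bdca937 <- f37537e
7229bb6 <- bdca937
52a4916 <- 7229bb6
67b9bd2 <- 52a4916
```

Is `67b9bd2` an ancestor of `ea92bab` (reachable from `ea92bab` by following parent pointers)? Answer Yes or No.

No

Ancestors of ea92bab: {229c337, 2c8bc6a, 4b21926, 74b100c, 77a5fca, 863ac36, ad2aff6, ea92bab}.
67b9bd2 is not in that set, so it is not an ancestor of ea92bab.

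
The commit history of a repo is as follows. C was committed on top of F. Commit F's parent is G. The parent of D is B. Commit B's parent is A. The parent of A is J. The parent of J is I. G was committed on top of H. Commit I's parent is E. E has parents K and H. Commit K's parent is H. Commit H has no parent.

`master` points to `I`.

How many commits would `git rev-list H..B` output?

6

Reachable from B: {A, B, E, H, I, J, K}.
Reachable from H: {H}.
In B's history but not H's: {A, B, E, I, J, K} — 6 commits.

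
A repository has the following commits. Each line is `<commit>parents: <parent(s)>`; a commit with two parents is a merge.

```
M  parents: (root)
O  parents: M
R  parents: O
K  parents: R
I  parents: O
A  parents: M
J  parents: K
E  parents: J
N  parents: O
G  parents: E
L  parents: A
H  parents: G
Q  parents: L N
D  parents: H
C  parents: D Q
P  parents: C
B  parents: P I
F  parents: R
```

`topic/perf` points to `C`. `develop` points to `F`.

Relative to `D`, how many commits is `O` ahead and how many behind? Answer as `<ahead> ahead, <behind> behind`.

0 ahead, 7 behind

Reachable from O: {M, O}.
Reachable from D: {D, E, G, H, J, K, M, O, R}.
Only in O's history (ahead): {} — 0.
Only in D's history (behind): {D, E, G, H, J, K, R} — 7.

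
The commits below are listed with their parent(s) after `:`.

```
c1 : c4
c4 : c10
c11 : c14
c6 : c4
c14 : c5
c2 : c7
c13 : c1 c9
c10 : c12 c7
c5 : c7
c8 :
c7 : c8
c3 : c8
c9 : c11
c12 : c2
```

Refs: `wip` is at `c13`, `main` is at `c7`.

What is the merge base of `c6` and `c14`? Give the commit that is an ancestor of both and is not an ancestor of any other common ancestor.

Ancestors of c6: {c10, c12, c2, c4, c6, c7, c8}.
Ancestors of c14: {c14, c5, c7, c8}.
Common ancestors: {c7, c8}.
Among these, c7 is not an ancestor of any other common ancestor — it is the merge base.

c7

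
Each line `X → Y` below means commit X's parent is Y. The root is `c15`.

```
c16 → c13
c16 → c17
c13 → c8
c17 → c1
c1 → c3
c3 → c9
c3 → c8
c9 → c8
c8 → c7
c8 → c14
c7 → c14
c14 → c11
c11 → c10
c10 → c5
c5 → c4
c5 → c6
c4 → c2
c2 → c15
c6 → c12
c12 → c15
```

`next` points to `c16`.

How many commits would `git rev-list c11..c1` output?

Reachable from c1: {c1, c10, c11, c12, c14, c15, c2, c3, c4, c5, c6, c7, c8, c9}.
Reachable from c11: {c10, c11, c12, c15, c2, c4, c5, c6}.
In c1's history but not c11's: {c1, c14, c3, c7, c8, c9} — 6 commits.

6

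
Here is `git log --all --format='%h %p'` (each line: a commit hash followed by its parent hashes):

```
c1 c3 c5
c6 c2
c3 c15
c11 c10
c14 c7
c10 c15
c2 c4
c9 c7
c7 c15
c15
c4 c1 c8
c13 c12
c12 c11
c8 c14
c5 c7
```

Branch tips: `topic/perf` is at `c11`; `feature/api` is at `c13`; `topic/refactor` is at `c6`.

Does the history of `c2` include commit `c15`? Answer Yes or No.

Ancestors of c2 (commits reachable by following parents): {c1, c14, c15, c2, c3, c4, c5, c7, c8}.
c15 is in that set, so it is an ancestor of c2.

Yes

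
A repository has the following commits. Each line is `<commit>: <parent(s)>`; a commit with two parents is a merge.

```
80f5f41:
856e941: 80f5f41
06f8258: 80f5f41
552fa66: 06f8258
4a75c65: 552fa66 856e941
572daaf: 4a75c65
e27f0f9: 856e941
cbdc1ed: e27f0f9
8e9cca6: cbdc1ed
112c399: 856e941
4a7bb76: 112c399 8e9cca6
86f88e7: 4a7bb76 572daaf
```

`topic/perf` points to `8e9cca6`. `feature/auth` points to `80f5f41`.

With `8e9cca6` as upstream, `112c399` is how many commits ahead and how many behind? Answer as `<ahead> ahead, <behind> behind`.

1 ahead, 3 behind

Reachable from 112c399: {112c399, 80f5f41, 856e941}.
Reachable from 8e9cca6: {80f5f41, 856e941, 8e9cca6, cbdc1ed, e27f0f9}.
Only in 112c399's history (ahead): {112c399} — 1.
Only in 8e9cca6's history (behind): {8e9cca6, cbdc1ed, e27f0f9} — 3.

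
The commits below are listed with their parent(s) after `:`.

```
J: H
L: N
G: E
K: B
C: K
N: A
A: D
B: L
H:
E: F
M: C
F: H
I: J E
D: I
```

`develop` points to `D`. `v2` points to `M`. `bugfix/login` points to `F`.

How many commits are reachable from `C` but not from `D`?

6

Reachable from C: {A, B, C, D, E, F, H, I, J, K, L, N}.
Reachable from D: {D, E, F, H, I, J}.
In C's history but not D's: {A, B, C, K, L, N} — 6 commits.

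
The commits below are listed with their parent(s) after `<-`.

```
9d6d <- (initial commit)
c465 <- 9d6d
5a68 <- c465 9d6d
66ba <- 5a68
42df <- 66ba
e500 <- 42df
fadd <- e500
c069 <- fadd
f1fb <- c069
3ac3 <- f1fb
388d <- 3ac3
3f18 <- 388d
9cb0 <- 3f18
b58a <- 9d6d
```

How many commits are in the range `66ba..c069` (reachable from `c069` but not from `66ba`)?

Reachable from c069: {42df, 5a68, 66ba, 9d6d, c069, c465, e500, fadd}.
Reachable from 66ba: {5a68, 66ba, 9d6d, c465}.
In c069's history but not 66ba's: {42df, c069, e500, fadd} — 4 commits.

4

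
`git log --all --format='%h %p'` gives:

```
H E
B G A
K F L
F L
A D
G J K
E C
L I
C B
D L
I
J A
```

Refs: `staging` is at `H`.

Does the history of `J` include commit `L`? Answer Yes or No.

Yes

Ancestors of J (commits reachable by following parents): {A, D, I, J, L}.
L is in that set, so it is an ancestor of J.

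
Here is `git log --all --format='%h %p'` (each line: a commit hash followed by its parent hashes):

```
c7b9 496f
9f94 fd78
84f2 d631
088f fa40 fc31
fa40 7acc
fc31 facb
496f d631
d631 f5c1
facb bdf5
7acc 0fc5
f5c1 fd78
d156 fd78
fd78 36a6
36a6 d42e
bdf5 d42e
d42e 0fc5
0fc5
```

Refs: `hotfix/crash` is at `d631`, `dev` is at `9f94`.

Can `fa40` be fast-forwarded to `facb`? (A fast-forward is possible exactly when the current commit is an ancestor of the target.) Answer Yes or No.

No

A fast-forward from fa40 to facb is possible iff fa40 is an ancestor of facb.
Ancestors of facb: {0fc5, bdf5, d42e, facb}.
fa40 is not among them, so fast-forward is not possible.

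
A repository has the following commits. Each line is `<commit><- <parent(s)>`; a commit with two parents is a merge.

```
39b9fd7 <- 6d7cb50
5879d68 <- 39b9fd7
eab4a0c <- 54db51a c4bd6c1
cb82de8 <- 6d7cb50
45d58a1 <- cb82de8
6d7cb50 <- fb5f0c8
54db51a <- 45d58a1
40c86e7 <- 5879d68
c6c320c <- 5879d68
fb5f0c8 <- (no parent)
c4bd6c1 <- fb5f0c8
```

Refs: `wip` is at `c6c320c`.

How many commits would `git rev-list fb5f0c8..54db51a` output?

Reachable from 54db51a: {45d58a1, 54db51a, 6d7cb50, cb82de8, fb5f0c8}.
Reachable from fb5f0c8: {fb5f0c8}.
In 54db51a's history but not fb5f0c8's: {45d58a1, 54db51a, 6d7cb50, cb82de8} — 4 commits.

4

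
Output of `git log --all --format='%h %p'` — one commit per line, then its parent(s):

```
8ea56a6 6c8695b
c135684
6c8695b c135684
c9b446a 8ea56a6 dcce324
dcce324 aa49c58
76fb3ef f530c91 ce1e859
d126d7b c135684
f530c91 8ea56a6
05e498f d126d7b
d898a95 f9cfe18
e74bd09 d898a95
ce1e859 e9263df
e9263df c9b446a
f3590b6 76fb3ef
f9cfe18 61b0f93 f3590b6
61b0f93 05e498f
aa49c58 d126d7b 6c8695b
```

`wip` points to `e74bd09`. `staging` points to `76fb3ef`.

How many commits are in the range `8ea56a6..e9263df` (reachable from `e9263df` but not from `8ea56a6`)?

Reachable from e9263df: {6c8695b, 8ea56a6, aa49c58, c135684, c9b446a, d126d7b, dcce324, e9263df}.
Reachable from 8ea56a6: {6c8695b, 8ea56a6, c135684}.
In e9263df's history but not 8ea56a6's: {aa49c58, c9b446a, d126d7b, dcce324, e9263df} — 5 commits.

5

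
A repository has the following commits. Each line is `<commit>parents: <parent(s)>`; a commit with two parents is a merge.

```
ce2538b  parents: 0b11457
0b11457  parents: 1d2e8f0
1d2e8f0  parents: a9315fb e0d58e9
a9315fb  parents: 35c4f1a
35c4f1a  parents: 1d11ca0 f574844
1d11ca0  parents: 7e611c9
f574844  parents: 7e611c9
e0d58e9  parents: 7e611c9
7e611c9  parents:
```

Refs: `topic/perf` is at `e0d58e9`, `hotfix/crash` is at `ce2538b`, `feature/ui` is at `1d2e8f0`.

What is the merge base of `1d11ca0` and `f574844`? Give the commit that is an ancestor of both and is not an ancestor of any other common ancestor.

Ancestors of 1d11ca0: {1d11ca0, 7e611c9}.
Ancestors of f574844: {7e611c9, f574844}.
Common ancestors: {7e611c9}.
The only common ancestor is 7e611c9, so it is the merge base.

7e611c9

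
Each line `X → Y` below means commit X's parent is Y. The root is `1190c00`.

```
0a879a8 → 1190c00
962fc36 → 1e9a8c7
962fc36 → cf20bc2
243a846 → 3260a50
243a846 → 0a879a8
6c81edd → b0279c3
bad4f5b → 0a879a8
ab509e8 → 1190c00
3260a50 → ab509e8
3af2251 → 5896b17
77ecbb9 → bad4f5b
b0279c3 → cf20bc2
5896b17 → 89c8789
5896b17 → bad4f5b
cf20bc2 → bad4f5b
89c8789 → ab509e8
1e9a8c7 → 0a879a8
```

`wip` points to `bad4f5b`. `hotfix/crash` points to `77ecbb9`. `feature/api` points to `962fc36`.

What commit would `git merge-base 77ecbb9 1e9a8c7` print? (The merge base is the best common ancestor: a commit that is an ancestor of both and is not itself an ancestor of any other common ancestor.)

0a879a8

Ancestors of 77ecbb9: {0a879a8, 1190c00, 77ecbb9, bad4f5b}.
Ancestors of 1e9a8c7: {0a879a8, 1190c00, 1e9a8c7}.
Common ancestors: {0a879a8, 1190c00}.
Among these, 0a879a8 is not an ancestor of any other common ancestor — it is the merge base.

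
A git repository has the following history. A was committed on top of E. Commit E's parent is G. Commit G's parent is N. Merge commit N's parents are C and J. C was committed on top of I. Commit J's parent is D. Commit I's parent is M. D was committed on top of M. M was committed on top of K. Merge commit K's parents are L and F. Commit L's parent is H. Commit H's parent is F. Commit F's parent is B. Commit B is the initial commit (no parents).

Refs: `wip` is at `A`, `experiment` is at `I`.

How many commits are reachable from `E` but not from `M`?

7

Reachable from E: {B, C, D, E, F, G, H, I, J, K, L, M, N}.
Reachable from M: {B, F, H, K, L, M}.
In E's history but not M's: {C, D, E, G, I, J, N} — 7 commits.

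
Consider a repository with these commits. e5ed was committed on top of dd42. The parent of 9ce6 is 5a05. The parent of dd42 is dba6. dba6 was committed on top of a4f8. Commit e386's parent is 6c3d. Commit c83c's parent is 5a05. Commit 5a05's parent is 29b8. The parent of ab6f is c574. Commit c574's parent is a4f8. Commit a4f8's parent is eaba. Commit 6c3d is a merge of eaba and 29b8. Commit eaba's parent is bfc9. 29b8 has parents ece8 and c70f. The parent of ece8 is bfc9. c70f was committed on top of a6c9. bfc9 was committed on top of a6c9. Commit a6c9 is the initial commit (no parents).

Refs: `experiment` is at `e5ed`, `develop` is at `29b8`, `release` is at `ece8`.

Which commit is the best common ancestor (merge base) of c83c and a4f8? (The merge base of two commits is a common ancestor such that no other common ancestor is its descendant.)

Ancestors of c83c: {29b8, 5a05, a6c9, bfc9, c70f, c83c, ece8}.
Ancestors of a4f8: {a4f8, a6c9, bfc9, eaba}.
Common ancestors: {a6c9, bfc9}.
Among these, bfc9 is not an ancestor of any other common ancestor — it is the merge base.

bfc9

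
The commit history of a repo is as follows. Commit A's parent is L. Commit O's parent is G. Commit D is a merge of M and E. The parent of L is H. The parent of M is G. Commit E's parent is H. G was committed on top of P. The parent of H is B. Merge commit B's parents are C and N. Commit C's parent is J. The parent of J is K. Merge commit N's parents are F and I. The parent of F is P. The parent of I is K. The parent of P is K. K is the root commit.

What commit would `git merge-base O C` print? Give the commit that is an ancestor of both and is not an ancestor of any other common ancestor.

K

Ancestors of O: {G, K, O, P}.
Ancestors of C: {C, J, K}.
Common ancestors: {K}.
The only common ancestor is K, so it is the merge base.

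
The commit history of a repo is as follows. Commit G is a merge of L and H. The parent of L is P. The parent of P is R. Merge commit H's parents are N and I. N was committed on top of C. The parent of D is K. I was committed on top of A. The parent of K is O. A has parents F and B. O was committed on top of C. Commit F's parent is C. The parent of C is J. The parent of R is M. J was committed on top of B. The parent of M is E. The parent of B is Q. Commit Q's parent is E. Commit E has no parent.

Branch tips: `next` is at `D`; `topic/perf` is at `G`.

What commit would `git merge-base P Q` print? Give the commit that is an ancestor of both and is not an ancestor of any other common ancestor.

E

Ancestors of P: {E, M, P, R}.
Ancestors of Q: {E, Q}.
Common ancestors: {E}.
The only common ancestor is E, so it is the merge base.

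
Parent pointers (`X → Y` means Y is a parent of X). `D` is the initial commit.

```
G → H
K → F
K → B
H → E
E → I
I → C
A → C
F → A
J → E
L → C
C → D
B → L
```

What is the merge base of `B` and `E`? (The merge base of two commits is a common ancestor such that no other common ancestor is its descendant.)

Ancestors of B: {B, C, D, L}.
Ancestors of E: {C, D, E, I}.
Common ancestors: {C, D}.
Among these, C is not an ancestor of any other common ancestor — it is the merge base.

C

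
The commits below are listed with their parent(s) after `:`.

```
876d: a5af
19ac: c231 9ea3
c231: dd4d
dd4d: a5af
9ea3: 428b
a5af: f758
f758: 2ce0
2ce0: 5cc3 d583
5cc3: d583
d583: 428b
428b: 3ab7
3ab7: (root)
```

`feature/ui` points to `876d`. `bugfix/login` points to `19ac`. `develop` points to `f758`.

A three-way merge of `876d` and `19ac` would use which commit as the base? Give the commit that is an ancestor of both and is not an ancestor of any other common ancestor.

Ancestors of 876d: {2ce0, 3ab7, 428b, 5cc3, 876d, a5af, d583, f758}.
Ancestors of 19ac: {19ac, 2ce0, 3ab7, 428b, 5cc3, 9ea3, a5af, c231, d583, dd4d, f758}.
Common ancestors: {2ce0, 3ab7, 428b, 5cc3, a5af, d583, f758}.
Among these, a5af is not an ancestor of any other common ancestor — it is the merge base.

a5af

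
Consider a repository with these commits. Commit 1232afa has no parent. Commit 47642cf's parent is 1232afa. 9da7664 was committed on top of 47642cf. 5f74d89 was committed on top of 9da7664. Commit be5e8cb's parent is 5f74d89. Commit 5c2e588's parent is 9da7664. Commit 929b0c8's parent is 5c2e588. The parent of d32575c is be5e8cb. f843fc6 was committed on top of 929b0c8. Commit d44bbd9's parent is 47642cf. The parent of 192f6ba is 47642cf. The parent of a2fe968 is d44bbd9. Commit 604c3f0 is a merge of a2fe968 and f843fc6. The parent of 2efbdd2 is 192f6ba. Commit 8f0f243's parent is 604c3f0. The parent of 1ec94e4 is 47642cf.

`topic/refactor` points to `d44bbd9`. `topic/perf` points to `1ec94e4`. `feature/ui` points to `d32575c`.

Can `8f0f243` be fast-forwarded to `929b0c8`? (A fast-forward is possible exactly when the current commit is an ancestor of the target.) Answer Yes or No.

No

A fast-forward from 8f0f243 to 929b0c8 is possible iff 8f0f243 is an ancestor of 929b0c8.
Ancestors of 929b0c8: {1232afa, 47642cf, 5c2e588, 929b0c8, 9da7664}.
8f0f243 is not among them, so fast-forward is not possible.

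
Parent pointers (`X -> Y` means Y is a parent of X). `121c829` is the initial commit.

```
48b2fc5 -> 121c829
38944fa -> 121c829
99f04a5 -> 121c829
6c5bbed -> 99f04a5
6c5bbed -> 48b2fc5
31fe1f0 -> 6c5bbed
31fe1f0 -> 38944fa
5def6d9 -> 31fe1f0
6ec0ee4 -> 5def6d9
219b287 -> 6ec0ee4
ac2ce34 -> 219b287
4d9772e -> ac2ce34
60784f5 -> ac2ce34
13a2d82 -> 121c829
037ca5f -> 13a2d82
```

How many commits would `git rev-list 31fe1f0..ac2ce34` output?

4

Reachable from ac2ce34: {121c829, 219b287, 31fe1f0, 38944fa, 48b2fc5, 5def6d9, 6c5bbed, 6ec0ee4, 99f04a5, ac2ce34}.
Reachable from 31fe1f0: {121c829, 31fe1f0, 38944fa, 48b2fc5, 6c5bbed, 99f04a5}.
In ac2ce34's history but not 31fe1f0's: {219b287, 5def6d9, 6ec0ee4, ac2ce34} — 4 commits.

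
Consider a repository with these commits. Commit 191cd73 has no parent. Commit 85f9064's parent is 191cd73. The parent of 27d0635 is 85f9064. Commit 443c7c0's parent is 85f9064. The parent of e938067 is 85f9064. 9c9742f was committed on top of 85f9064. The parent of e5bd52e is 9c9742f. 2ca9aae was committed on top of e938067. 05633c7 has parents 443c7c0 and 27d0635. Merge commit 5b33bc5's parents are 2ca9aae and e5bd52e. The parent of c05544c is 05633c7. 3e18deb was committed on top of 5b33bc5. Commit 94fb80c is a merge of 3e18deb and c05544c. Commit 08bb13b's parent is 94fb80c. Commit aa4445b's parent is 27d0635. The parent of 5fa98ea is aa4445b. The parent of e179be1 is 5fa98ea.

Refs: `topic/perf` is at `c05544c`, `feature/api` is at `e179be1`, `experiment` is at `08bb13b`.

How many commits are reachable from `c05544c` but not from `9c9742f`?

Reachable from c05544c: {05633c7, 191cd73, 27d0635, 443c7c0, 85f9064, c05544c}.
Reachable from 9c9742f: {191cd73, 85f9064, 9c9742f}.
In c05544c's history but not 9c9742f's: {05633c7, 27d0635, 443c7c0, c05544c} — 4 commits.

4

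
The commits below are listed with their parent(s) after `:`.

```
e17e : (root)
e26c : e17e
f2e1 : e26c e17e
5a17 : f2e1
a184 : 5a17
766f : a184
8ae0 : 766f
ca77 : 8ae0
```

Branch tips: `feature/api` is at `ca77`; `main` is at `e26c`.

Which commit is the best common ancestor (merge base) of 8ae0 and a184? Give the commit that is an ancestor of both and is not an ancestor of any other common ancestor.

Ancestors of 8ae0: {5a17, 766f, 8ae0, a184, e17e, e26c, f2e1}.
Ancestors of a184: {5a17, a184, e17e, e26c, f2e1}.
Common ancestors: {5a17, a184, e17e, e26c, f2e1}.
Among these, a184 is not an ancestor of any other common ancestor — it is the merge base.

a184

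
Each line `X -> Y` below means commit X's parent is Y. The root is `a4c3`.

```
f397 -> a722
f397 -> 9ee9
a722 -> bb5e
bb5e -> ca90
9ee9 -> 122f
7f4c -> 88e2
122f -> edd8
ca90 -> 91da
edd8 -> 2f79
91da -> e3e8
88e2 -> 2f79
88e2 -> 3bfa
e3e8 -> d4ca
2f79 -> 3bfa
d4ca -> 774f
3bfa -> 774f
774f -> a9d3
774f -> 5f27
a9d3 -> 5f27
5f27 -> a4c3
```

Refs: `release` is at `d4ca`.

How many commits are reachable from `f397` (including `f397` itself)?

Walking parent pointers from f397: reachable set = {122f, 2f79, 3bfa, 5f27, 774f, 91da, 9ee9, a4c3, a722, a9d3, bb5e, ca90, d4ca, e3e8, edd8, f397}.
That is 16 commits.

16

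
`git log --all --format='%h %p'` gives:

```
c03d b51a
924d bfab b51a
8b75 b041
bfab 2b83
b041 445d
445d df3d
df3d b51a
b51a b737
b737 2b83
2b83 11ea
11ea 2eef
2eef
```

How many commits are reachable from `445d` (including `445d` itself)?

Walking parent pointers from 445d: reachable set = {11ea, 2b83, 2eef, 445d, b51a, b737, df3d}.
That is 7 commits.

7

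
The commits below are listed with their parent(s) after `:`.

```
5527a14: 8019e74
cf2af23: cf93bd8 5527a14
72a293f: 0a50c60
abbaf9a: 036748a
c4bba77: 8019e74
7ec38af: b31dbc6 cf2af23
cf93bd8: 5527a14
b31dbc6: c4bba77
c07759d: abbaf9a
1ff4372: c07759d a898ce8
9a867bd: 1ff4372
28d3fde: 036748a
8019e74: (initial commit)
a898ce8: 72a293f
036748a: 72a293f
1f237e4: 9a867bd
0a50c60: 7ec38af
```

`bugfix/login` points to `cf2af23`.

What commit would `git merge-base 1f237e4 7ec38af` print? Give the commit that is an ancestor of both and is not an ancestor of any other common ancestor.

7ec38af

Ancestors of 1f237e4: {036748a, 0a50c60, 1f237e4, 1ff4372, 5527a14, 72a293f, 7ec38af, 8019e74, 9a867bd, a898ce8, abbaf9a, b31dbc6, c07759d, c4bba77, cf2af23, cf93bd8}.
Ancestors of 7ec38af: {5527a14, 7ec38af, 8019e74, b31dbc6, c4bba77, cf2af23, cf93bd8}.
Common ancestors: {5527a14, 7ec38af, 8019e74, b31dbc6, c4bba77, cf2af23, cf93bd8}.
Among these, 7ec38af is not an ancestor of any other common ancestor — it is the merge base.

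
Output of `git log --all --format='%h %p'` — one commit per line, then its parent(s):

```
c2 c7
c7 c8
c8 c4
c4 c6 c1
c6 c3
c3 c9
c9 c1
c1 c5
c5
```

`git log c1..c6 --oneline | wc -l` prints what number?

3

Reachable from c6: {c1, c3, c5, c6, c9}.
Reachable from c1: {c1, c5}.
In c6's history but not c1's: {c3, c6, c9} — 3 commits.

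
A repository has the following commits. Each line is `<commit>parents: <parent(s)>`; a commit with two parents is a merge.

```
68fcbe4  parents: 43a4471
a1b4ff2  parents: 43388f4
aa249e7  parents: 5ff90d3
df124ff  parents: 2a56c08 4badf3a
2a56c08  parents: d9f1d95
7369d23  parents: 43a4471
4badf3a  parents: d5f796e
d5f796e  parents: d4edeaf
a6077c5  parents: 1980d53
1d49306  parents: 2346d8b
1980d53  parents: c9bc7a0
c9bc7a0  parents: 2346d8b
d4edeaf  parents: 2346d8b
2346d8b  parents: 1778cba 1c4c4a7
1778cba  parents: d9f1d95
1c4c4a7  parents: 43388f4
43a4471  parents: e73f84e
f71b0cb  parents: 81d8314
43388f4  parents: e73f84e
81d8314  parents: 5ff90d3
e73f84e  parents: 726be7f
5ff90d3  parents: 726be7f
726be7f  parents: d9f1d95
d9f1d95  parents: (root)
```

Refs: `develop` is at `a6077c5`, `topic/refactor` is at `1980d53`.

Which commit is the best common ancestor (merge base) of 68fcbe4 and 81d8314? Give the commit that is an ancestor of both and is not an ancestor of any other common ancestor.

Ancestors of 68fcbe4: {43a4471, 68fcbe4, 726be7f, d9f1d95, e73f84e}.
Ancestors of 81d8314: {5ff90d3, 726be7f, 81d8314, d9f1d95}.
Common ancestors: {726be7f, d9f1d95}.
Among these, 726be7f is not an ancestor of any other common ancestor — it is the merge base.

726be7f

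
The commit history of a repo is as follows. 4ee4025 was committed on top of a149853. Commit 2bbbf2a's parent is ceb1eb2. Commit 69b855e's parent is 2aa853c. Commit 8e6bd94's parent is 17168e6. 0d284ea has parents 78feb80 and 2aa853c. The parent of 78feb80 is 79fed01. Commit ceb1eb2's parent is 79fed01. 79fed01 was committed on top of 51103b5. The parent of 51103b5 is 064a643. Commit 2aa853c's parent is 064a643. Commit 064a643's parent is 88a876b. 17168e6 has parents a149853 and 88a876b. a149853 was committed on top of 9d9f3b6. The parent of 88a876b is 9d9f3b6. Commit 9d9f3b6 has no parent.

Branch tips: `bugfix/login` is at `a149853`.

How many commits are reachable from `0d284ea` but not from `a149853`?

7

Reachable from 0d284ea: {064a643, 0d284ea, 2aa853c, 51103b5, 78feb80, 79fed01, 88a876b, 9d9f3b6}.
Reachable from a149853: {9d9f3b6, a149853}.
In 0d284ea's history but not a149853's: {064a643, 0d284ea, 2aa853c, 51103b5, 78feb80, 79fed01, 88a876b} — 7 commits.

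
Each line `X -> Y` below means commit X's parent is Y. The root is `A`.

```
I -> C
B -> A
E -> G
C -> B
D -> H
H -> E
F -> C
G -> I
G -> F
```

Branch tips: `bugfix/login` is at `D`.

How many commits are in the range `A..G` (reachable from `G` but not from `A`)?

Reachable from G: {A, B, C, F, G, I}.
Reachable from A: {A}.
In G's history but not A's: {B, C, F, G, I} — 5 commits.

5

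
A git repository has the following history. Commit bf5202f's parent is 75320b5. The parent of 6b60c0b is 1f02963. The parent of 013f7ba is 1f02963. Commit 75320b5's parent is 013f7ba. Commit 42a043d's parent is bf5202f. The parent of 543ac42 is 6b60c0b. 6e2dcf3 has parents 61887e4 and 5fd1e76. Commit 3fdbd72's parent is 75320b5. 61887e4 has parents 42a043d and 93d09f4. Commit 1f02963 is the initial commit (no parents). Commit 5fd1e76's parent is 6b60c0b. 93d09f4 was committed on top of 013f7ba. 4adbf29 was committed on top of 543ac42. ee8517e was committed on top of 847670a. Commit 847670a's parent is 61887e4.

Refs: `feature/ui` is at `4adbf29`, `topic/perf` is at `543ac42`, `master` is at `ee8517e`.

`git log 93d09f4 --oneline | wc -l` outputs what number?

Walking parent pointers from 93d09f4: reachable set = {013f7ba, 1f02963, 93d09f4}.
That is 3 commits.

3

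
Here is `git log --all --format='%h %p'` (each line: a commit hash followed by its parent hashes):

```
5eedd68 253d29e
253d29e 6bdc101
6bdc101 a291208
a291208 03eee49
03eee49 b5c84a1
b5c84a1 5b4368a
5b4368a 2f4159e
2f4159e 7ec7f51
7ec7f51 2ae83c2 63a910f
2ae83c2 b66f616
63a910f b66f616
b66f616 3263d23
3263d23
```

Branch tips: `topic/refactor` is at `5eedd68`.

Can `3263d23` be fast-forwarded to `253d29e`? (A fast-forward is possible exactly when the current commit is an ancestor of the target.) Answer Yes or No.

A fast-forward from 3263d23 to 253d29e is possible iff 3263d23 is an ancestor of 253d29e.
Ancestors of 253d29e: {03eee49, 253d29e, 2ae83c2, 2f4159e, 3263d23, 5b4368a, 63a910f, 6bdc101, 7ec7f51, a291208, b5c84a1, b66f616}.
3263d23 is among them, so fast-forward is possible.

Yes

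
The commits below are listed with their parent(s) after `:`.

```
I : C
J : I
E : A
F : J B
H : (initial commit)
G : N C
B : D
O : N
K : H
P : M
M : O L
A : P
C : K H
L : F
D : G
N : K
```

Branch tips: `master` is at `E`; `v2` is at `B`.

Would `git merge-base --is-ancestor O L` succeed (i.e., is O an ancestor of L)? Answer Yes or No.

No

Ancestors of L: {B, C, D, F, G, H, I, J, K, L, N}.
O is not in that set, so it is not an ancestor of L.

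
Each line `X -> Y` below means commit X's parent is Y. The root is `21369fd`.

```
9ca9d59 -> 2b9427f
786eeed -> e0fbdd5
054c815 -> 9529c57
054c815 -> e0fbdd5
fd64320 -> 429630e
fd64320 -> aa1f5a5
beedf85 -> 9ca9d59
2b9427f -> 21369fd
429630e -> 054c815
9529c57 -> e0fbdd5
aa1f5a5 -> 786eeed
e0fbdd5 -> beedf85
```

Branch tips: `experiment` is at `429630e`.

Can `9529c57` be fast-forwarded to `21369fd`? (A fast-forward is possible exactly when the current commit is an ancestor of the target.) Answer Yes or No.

A fast-forward from 9529c57 to 21369fd is possible iff 9529c57 is an ancestor of 21369fd.
Ancestors of 21369fd: {21369fd}.
9529c57 is not among them, so fast-forward is not possible.

No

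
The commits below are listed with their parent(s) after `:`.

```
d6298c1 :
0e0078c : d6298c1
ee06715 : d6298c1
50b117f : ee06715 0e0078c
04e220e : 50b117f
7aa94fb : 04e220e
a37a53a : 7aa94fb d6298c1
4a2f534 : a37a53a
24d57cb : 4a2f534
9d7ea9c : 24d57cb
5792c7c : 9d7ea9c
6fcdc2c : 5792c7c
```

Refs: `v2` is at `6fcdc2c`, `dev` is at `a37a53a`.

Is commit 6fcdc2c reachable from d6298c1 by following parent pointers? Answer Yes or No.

Ancestors of d6298c1: {d6298c1}.
6fcdc2c is not in that set, so it is not an ancestor of d6298c1.

No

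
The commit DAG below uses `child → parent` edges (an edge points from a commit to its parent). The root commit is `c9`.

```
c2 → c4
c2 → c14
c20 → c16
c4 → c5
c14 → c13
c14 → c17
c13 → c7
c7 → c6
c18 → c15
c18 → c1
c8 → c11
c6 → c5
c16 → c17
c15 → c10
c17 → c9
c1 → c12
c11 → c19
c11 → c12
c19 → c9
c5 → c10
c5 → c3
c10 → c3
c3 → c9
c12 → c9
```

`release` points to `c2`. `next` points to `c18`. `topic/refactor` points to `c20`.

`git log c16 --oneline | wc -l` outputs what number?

3

Walking parent pointers from c16: reachable set = {c16, c17, c9}.
That is 3 commits.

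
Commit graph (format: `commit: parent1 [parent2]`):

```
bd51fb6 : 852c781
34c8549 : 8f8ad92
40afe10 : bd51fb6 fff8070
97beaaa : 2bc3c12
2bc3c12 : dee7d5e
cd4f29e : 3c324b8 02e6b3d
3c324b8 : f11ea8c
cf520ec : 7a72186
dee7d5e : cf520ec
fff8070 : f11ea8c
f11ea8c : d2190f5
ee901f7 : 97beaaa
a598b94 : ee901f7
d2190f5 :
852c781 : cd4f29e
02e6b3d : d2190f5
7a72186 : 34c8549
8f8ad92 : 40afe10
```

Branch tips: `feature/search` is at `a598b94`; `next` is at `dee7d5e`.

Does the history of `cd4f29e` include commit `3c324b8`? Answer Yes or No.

Yes

Ancestors of cd4f29e (commits reachable by following parents): {02e6b3d, 3c324b8, cd4f29e, d2190f5, f11ea8c}.
3c324b8 is in that set, so it is an ancestor of cd4f29e.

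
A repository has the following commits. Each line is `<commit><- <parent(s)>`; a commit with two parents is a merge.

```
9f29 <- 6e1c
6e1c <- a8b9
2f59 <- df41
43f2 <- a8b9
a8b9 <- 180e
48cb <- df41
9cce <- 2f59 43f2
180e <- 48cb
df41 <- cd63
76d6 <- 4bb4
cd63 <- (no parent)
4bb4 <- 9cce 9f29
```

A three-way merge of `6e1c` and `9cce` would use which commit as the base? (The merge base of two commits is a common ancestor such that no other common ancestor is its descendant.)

Ancestors of 6e1c: {180e, 48cb, 6e1c, a8b9, cd63, df41}.
Ancestors of 9cce: {180e, 2f59, 43f2, 48cb, 9cce, a8b9, cd63, df41}.
Common ancestors: {180e, 48cb, a8b9, cd63, df41}.
Among these, a8b9 is not an ancestor of any other common ancestor — it is the merge base.

a8b9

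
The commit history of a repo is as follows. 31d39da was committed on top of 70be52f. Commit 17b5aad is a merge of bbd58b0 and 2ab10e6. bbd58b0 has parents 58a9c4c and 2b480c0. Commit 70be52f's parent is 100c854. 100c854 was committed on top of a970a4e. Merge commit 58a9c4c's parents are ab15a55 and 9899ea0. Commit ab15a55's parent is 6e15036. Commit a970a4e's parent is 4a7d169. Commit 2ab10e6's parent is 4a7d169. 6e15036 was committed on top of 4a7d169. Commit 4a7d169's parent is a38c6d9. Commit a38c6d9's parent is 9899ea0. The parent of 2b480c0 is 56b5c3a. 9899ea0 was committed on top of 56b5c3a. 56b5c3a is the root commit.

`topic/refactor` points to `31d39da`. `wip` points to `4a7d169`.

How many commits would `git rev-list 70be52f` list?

Walking parent pointers from 70be52f: reachable set = {100c854, 4a7d169, 56b5c3a, 70be52f, 9899ea0, a38c6d9, a970a4e}.
That is 7 commits.

7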